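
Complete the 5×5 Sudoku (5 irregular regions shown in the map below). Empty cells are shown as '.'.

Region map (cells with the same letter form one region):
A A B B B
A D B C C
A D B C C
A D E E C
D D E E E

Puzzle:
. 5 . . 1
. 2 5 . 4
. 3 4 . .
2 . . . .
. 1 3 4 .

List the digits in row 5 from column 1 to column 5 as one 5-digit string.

51342

R1C3 = 2: row 1 has {1,5}; col 3 has {3,4,5}; region has {1,4,5} → only 2 remains.
R1C4 = 3: row 1 has {1,2,5}; col 4 has {4}; region has {1,2,4,5} → only 3 remains.
R2C4 = 1: row 2 has {2,4,5}; col 4 has {3,4}; region has {4} → only 1 remains.
R3C1 = 1: row 3 has {3,4}; col 1 has {2}; region has {2,5} → only 1 remains.
R4C2 = 4: row 4 has {2}; col 2 has {1,2,3,5}; region has {1,2,3} → only 4 remains.
R4C3 = 1: row 4 has {2,4}; col 3 has {2,3,4,5}; region has {3,4} → only 1 remains.
R4C4 = 5: row 4 has {1,2,4}; col 4 has {1,3,4}; region has {1,3,4} → only 5 remains.
R4C5 = 3: row 4 has {1,2,4,5}; col 5 has {1,4}; region has {1,4} → only 3 remains.
R5C1 = 5: row 5 has {1,3,4}; col 1 has {1,2}; region has {1,2,3,4} → only 5 remains.
R5C5 = 2: row 5 has {1,3,4,5}; col 5 has {1,3,4}; region has {1,3,4,5} → only 2 remains.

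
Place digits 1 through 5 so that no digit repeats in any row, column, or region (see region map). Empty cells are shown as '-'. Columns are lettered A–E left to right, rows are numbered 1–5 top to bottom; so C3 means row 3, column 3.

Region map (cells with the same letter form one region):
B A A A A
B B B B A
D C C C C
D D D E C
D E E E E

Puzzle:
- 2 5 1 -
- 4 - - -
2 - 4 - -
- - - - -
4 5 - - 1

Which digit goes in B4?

A1 = 3 (sole candidate).
E1 = 4 (sole candidate).
E2 = 3 (sole candidate).
E3 = 5 (sole candidate).
E4 = 2 (sole candidate).
D3 = 3 (sole candidate).
D4 = 4 (sole candidate).
D5 = 2 (sole candidate).
D2 = 5 (sole candidate).
B3 = 1 (sole candidate).
B4 = 3: row 4 has {2,4}; col 2 has {1,2,4,5}; region has {2,4} → only 3 remains.

3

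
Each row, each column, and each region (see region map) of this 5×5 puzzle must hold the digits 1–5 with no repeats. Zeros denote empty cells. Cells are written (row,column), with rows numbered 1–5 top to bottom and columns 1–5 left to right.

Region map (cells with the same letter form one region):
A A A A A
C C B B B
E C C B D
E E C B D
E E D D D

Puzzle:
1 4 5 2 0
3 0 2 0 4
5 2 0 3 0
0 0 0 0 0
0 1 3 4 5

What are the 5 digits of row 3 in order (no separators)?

(1,5) = 3: row 1 has {1,2,4,5}; col 5 has {4,5}; region has {1,2,4,5} → only 3 remains.
(2,2) = 5: row 2 has {2,3,4}; col 2 has {1,2,4}; region has {2,3} → only 5 remains.
(2,4) = 1: row 2 has {2,3,4,5}; col 4 has {2,3,4}; region has {2,3,4} → only 1 remains.
(3,5) = 1: row 3 has {2,3,5}; col 5 has {3,4,5}; region has {3,4,5} → only 1 remains.
(4,2) = 3: row 4 has {}; col 2 has {1,2,4,5}; region has {1,5} → only 3 remains.
(4,4) = 5: row 4 has {3}; col 4 has {1,2,3,4}; region has {1,2,3,4} → only 5 remains.
(4,5) = 2: row 4 has {3,5}; col 5 has {1,3,4,5}; region has {1,3,4,5} → only 2 remains.
(5,1) = 2: row 5 has {1,3,4,5}; col 1 has {1,3,5}; region has {1,3,5} → only 2 remains.
(3,3) = 4: row 3 has {1,2,3,5}; col 3 has {2,3,5}; region has {2,3,5} → only 4 remains.

52431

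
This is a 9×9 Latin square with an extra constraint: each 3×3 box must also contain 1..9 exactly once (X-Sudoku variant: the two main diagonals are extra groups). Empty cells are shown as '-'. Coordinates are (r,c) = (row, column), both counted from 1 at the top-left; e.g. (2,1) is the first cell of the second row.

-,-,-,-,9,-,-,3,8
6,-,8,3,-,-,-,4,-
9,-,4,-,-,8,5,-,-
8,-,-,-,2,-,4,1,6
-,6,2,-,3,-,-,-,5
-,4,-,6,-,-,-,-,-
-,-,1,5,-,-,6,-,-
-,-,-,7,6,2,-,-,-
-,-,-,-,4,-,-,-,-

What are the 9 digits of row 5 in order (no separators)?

162834975

(4,4) = 9 (sole candidate).
(4,6) = 7 (sole candidate).
(7,5) = 8 (sole candidate).
(8,2) = 9 (sole candidate).
(9,1) = 2 (sole candidate).
(9,4) = 1 (sole candidate).
(9,9) = 7 (sole candidate).
(3,4) = 2 (sole candidate).
(3,9) = 1 (sole candidate).
(1,4) = 4 (sole candidate).
(3,5) = 7 (sole candidate).
(3,8) = 6 (sole candidate).
(5,4) = 8: row 5 has {2,3,5,6}; col 4 has {1,2,3,4,5,6,7,9}; box has {2,3,6,7,9} → only 8 remains.
(3,2) = 3 (sole candidate).
(4,2) = 5 (sole candidate).
(4,3) = 3 (sole candidate).
(7,2) = 7 (sole candidate).
(8,3) = 5 (sole candidate).
(8,8) = 8 (sole candidate).
(9,2) = 8 (sole candidate).
(9,3) = 6 (sole candidate).
(1,3) = 7 (sole candidate).
(1,7) = 2 (sole candidate).
(2,9) = 9 (sole candidate).
(6,3) = 9 (sole candidate).
(1,2) = 1 (sole candidate).
(2,2) = 2 (sole candidate).
(2,7) = 7 (sole candidate).
(5,7) = 9: row 5 has {2,3,5,6,8}; col 7 has {2,4,5,6,7}; box has {1,4,5,6} → only 9 remains.
(5,8) = 7: row 5 has {2,3,5,6,8,9}; col 8 has {1,3,4,6,8}; box has {1,4,5,6,9} → only 7 remains.
(6,8) = 2 (sole candidate).
(6,9) = 3 (sole candidate).
(7,8) = 9 (sole candidate).
(8,9) = 4 (sole candidate).
(9,7) = 3 (sole candidate).
(9,8) = 5 (sole candidate).
(1,1) = 5 (sole candidate).
(1,6) = 6 (sole candidate).
(5,1) = 1: row 5 has {2,3,5,6,7,8,9}; col 1 has {2,5,6,8,9}; box has {2,3,4,5,6,8,9} → only 1 remains.
(5,6) = 4: row 5 has {1,2,3,5,6,7,8,9}; col 6 has {2,6,7,8}; box has {2,3,6,7,8,9} → only 4 remains.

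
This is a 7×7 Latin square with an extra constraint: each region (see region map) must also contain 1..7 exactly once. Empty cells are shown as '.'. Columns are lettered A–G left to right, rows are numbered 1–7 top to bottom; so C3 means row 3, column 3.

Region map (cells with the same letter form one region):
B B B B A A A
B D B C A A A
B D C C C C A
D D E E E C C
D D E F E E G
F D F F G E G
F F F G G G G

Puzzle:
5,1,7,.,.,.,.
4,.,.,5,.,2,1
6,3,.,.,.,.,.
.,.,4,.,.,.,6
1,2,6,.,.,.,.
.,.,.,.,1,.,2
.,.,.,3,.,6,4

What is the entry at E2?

7

D1 = 2: row 1 has {1,5,7}; col 4 has {3,5}; region has {1,4,5,6,7} → only 2 remains.
G1 = 3: row 1 has {1,2,5,7}; col 7 has {1,2,4,6}; region has {1,2} → only 3 remains.
C2 = 3: row 2 has {1,2,4,5}; col 3 has {4,6,7}; region has {1,2,4,5,6,7} → only 3 remains.
A4 = 7: row 4 has {4,6}; col 1 has {1,4,5,6}; region has {1,2,3} → only 7 remains.
B4 = 5: row 4 has {4,6,7}; col 2 has {1,2,3}; region has {1,2,3,7} → only 5 remains.
D4 = 1: row 4 has {4,5,6,7}; col 4 has {2,3,5}; region has {4,6} → only 1 remains.
F4 = 3: row 4 has {1,4,5,6,7}; col 6 has {2,6}; region has {5,6} → only 3 remains.
A6 = 3: row 6 has {1,2}; col 1 has {1,4,5,6,7}; region has {} → only 3 remains.
C6 = 5: row 6 has {1,2,3}; col 3 has {3,4,6,7}; region has {3} → only 5 remains.
F6 = 7: row 6 has {1,2,3,5}; col 6 has {2,3,6}; region has {1,4,6} → only 7 remains.
A7 = 2: row 7 has {3,4,6}; col 1 has {1,3,4,5,6,7}; region has {3,5} → only 2 remains.
B7 = 7: row 7 has {2,3,4,6}; col 2 has {1,2,3,5}; region has {2,3,5} → only 7 remains.
C7 = 1: row 7 has {2,3,4,6,7}; col 3 has {3,4,5,6,7}; region has {2,3,5,7} → only 1 remains.
E7 = 5: row 7 has {1,2,3,4,6,7}; col 5 has {1}; region has {1,2,3,4,6} → only 5 remains.
F1 = 4: row 1 has {1,2,3,5,7}; col 6 has {2,3,6,7}; region has {1,2,3} → only 4 remains.
B2 = 6: row 2 has {1,2,3,4,5}; col 2 has {1,2,3,5,7}; region has {1,2,3,5,7} → only 6 remains.
E2 = 7: row 2 has {1,2,3,4,5,6}; col 5 has {1,5}; region has {1,2,3,4} → only 7 remains.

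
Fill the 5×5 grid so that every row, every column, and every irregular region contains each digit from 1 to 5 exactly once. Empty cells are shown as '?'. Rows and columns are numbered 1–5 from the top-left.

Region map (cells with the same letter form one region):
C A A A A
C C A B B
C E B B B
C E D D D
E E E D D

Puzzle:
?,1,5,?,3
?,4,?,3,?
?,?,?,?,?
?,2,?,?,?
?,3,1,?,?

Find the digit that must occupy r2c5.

r1c1 = 2 (sole candidate).
r1c4 = 4 (sole candidate).
r2c3 = 2 (sole candidate).
r3c2 = 5 (sole candidate).
r3c3 = 4 (sole candidate).
r4c3 = 3 (sole candidate).
r5c1 = 4 (sole candidate).
r3c1 = 3 (hidden single in row 3).
r4c5 = 4 (hidden single in row 4).
r2c5 = 5: in region B, 5 can only go here (every other open cell in that region sees a 5).

5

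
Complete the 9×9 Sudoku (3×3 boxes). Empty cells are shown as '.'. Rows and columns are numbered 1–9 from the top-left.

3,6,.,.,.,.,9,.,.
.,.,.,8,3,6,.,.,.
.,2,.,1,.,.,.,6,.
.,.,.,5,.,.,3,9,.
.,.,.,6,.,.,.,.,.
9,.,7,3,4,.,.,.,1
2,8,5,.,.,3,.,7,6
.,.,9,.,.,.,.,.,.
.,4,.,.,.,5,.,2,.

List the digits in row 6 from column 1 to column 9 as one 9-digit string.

957342681

row 4, column 2 = 1: row 4 has {3,5,9}; col 2 has {2,4,6,8}; box has {7,9} → only 1 remains.
row 6, column 2 = 5: row 6 has {1,3,4,7,9}; col 2 has {1,2,4,6,8}; box has {1,7,9} → only 5 remains.
row 6, column 8 = 8: row 6 has {1,3,4,5,7,9}; col 8 has {2,6,7,9}; box has {1,3,9} → only 8 remains.
row 5, column 2 = 3: row 5 has {6}; col 2 has {1,2,4,5,6,8}; box has {1,5,7,9} → only 3 remains.
row 6, column 6 = 2: row 6 has {1,3,4,5,7,8,9}; col 6 has {3,5,6}; box has {3,4,5,6} → only 2 remains.
row 6, column 7 = 6: row 6 has {1,2,3,4,5,7,8,9}; col 7 has {3,9}; box has {1,3,8,9} → only 6 remains.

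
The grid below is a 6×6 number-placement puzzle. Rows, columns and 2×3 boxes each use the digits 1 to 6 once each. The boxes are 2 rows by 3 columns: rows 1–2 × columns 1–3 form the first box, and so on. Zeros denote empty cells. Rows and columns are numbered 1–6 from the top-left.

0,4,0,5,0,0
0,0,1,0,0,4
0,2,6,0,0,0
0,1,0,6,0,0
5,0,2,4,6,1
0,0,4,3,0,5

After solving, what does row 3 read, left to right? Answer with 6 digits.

426153

row 1, column 3 = 3 (sole candidate).
row 2, column 4 = 2 (sole candidate).
row 2, column 5 = 3 (sole candidate).
row 3, column 4 = 1: row 3 has {2,6}; col 4 has {2,3,4,5,6}; box has {6} → only 1 remains.
row 3, column 6 = 3: row 3 has {1,2,6}; col 6 has {1,4,5}; box has {1,6} → only 3 remains.
row 4, column 3 = 5 (sole candidate).
row 4, column 6 = 2 (sole candidate).
row 5, column 2 = 3 (sole candidate).
row 6, column 2 = 6 (sole candidate).
row 6, column 5 = 2 (sole candidate).
row 1, column 5 = 1 (sole candidate).
row 1, column 6 = 6 (sole candidate).
row 2, column 1 = 6 (sole candidate).
row 2, column 2 = 5 (sole candidate).
row 3, column 1 = 4: row 3 has {1,2,3,6}; col 1 has {5,6}; box has {1,2,5,6} → only 4 remains.
row 3, column 5 = 5: row 3 has {1,2,3,4,6}; col 5 has {1,2,3,6}; box has {1,2,3,6} → only 5 remains.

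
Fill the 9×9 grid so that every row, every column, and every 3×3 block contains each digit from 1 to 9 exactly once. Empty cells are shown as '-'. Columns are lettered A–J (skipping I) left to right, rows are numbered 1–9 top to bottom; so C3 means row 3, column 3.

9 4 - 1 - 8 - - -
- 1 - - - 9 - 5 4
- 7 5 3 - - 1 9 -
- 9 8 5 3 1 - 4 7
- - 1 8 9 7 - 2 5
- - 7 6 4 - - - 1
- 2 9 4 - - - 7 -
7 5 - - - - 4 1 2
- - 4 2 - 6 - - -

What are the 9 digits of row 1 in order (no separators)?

D2 = 7 (sole candidate).
G4 = 6 (sole candidate).
G5 = 3 (sole candidate).
B6 = 3 (sole candidate).
F6 = 2 (sole candidate).
H6 = 8 (sole candidate).
D8 = 9 (sole candidate).
E8 = 8 (sole candidate).
F8 = 3 (sole candidate).
B9 = 8 (sole candidate).
H9 = 3 (sole candidate).
J9 = 9 (sole candidate).
H1 = 6: row 1 has {1,4,8,9}; col 8 has {1,2,3,4,5,7,8,9}; box has {1,4,5,9} → only 6 remains.
J1 = 3: row 1 has {1,4,6,8,9}; col 9 has {1,2,4,5,7,9}; box has {1,4,5,6,9} → only 3 remains.
F3 = 4 (sole candidate).
J3 = 8 (sole candidate).
A4 = 2 (sole candidate).
B5 = 6 (sole candidate).
A6 = 5 (sole candidate).
G6 = 9 (sole candidate).
F7 = 5 (sole candidate).
G7 = 8 (sole candidate).
J7 = 6 (sole candidate).
C8 = 6 (sole candidate).
A9 = 1 (sole candidate).
E9 = 7 (sole candidate).
G9 = 5 (sole candidate).
C1 = 2: row 1 has {1,3,4,6,8,9}; col 3 has {1,4,5,6,7,8,9}; box has {1,4,5,7,9} → only 2 remains.
E1 = 5: row 1 has {1,2,3,4,6,8,9}; col 5 has {3,4,7,8,9}; box has {1,3,4,7,8,9} → only 5 remains.
G1 = 7: row 1 has {1,2,3,4,5,6,8,9}; col 7 has {1,3,4,5,6,8,9}; box has {1,3,4,5,6,8,9} → only 7 remains.

942158763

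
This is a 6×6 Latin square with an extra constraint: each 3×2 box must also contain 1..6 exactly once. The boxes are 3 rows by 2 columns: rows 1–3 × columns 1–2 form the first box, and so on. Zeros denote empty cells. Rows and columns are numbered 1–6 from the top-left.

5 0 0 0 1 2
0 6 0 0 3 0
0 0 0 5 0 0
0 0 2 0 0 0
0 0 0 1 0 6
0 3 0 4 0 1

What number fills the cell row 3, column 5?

6

row 1, column 2 = 4: row 1 has {1,2,5}; col 2 has {3,6}; box has {5,6} → only 4 remains.
row 2, column 4 = 2: row 2 has {3,6}; col 4 has {1,4,5}; box has {5} → only 2 remains.
row 3, column 6 = 4: row 3 has {5}; col 6 has {1,2,6}; box has {1,2,3} → only 4 remains.
row 2, column 1 = 1: row 2 has {2,3,6}; col 1 has {5}; box has {4,5,6} → only 1 remains.
row 2, column 3 = 4: row 2 has {1,2,3,6}; col 3 has {2}; box has {2,5} → only 4 remains.
row 2, column 6 = 5: row 2 has {1,2,3,4,6}; col 6 has {1,2,4,6}; box has {1,2,3,4} → only 5 remains.
row 3, column 2 = 2: row 3 has {4,5}; col 2 has {3,4,6}; box has {1,4,5,6} → only 2 remains.
row 3, column 5 = 6: row 3 has {2,4,5}; col 5 has {1,3}; box has {1,2,3,4,5} → only 6 remains.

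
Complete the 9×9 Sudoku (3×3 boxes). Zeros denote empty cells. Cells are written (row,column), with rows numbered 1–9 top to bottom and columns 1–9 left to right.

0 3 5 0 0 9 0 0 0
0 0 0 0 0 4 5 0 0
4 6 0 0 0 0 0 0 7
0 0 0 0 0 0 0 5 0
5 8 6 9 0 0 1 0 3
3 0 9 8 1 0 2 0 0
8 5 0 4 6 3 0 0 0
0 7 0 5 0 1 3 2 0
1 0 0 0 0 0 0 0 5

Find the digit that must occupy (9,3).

(6,2) = 4 (sole candidate).
(6,9) = 6 (sole candidate).
(7,3) = 2 (sole candidate).
(8,3) = 4 (sole candidate).
(9,2) = 9 (sole candidate).
(9,3) = 3: row 9 has {1,5,9}; col 3 has {2,4,5,6,9}; box has {1,2,4,5,7,8,9} → only 3 remains.

3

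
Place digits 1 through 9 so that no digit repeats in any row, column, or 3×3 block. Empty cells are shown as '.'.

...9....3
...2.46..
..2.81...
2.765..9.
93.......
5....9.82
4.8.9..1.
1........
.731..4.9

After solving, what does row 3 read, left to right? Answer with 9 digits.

362781945

R9C1 = 6 (sole candidate).
R9C5 = 2 (sole candidate).
R9C8 = 5 (sole candidate).
R2C8 = 7 (sole candidate).
R3C8 = 4: row 3 has {1,2,8}; col 8 has {1,5,7,8,9}; box has {3,6,7} → only 4 remains.
R3C9 = 5: row 3 has {1,2,4,8}; col 9 has {2,3,9}; box has {3,4,6,7} → only 5 remains.
R5C8 = 6 (sole candidate).
R9C6 = 8 (sole candidate).
R1C8 = 2 (sole candidate).
R2C5 = 3 (sole candidate).
R3C4 = 7: row 3 has {1,2,4,5,8}; col 4 has {1,2,6,9}; box has {1,2,3,4,8,9} → only 7 remains.
R3C7 = 9: row 3 has {1,2,4,5,7,8}; col 7 has {4,6}; box has {2,3,4,5,6,7} → only 9 remains.
R4C6 = 3 (sole candidate).
R4C7 = 1 (sole candidate).
R4C9 = 4 (sole candidate).
R5C9 = 7 (sole candidate).
R6C4 = 4 (sole candidate).
R6C7 = 3 (sole candidate).
R7C9 = 6 (sole candidate).
R8C8 = 3 (sole candidate).
R8C9 = 8 (sole candidate).
R1C5 = 6 (sole candidate).
R1C6 = 5 (sole candidate).
R1C7 = 8 (sole candidate).
R2C1 = 8 (sole candidate).
R2C9 = 1 (sole candidate).
R3C1 = 3: row 3 has {1,2,4,5,7,8,9}; col 1 has {1,2,4,5,6,8,9}; box has {2,8} → only 3 remains.
R3C2 = 6: row 3 has {1,2,3,4,5,7,8,9}; col 2 has {3,7}; box has {2,3,8} → only 6 remains.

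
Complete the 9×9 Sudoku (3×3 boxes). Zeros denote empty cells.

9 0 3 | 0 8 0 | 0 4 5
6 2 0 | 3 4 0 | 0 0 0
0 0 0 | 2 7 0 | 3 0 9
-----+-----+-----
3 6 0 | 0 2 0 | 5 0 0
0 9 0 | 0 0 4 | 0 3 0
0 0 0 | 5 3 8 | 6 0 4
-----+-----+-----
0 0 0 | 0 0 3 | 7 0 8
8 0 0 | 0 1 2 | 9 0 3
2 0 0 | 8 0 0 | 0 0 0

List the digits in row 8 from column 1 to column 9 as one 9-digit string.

847612953

R5C5 = 6 (sole candidate).
R1C7 = 2 (hidden single in row 1).
R1C2 = 7 (hidden single in row 1).
R6C2 = 1 (sole candidate).
R6C1 = 7 (sole candidate).
R6C3 = 2 (sole candidate).
R6C8 = 9 (sole candidate).
R5C1 = 5 (sole candidate).
R5C3 = 8 (sole candidate).
R5C7 = 1 (sole candidate).
R9C7 = 4 (sole candidate).
R2C7 = 8 (sole candidate).
R4C3 = 4 (sole candidate).
R4C9 = 7 (sole candidate).
R5C4 = 7 (sole candidate).
R5C9 = 2 (sole candidate).
R2C9 = 1 (sole candidate).
R3C8 = 6 (sole candidate).
R4C8 = 8 (sole candidate).
R8C8 = 5: row 8 has {1,2,3,8,9}; col 8 has {3,4,6,8,9}; box has {3,4,7,8,9} → only 5 remains.
R9C8 = 1 (sole candidate).
R9C9 = 6 (sole candidate).
R2C3 = 5 (sole candidate).
R2C6 = 9 (sole candidate).
R2C8 = 7 (sole candidate).
R3C3 = 1 (sole candidate).
R3C6 = 5 (sole candidate).
R4C6 = 1 (sole candidate).
R7C8 = 2 (sole candidate).
R8C2 = 4: row 8 has {1,2,3,5,8,9}; col 2 has {1,2,6,7,9}; box has {2,8} → only 4 remains.
R8C4 = 6: row 8 has {1,2,3,4,5,8,9}; col 4 has {2,3,5,7,8}; box has {1,2,3,8} → only 6 remains.
R9C6 = 7 (sole candidate).
R1C4 = 1 (sole candidate).
R1C6 = 6 (sole candidate).
R3C1 = 4 (sole candidate).
R3C2 = 8 (sole candidate).
R4C4 = 9 (sole candidate).
R7C1 = 1 (sole candidate).
R7C2 = 5 (sole candidate).
R7C4 = 4 (sole candidate).
R7C5 = 9 (sole candidate).
R8C3 = 7: row 8 has {1,2,3,4,5,6,8,9}; col 3 has {1,2,3,4,5,8}; box has {1,2,4,5,8} → only 7 remains.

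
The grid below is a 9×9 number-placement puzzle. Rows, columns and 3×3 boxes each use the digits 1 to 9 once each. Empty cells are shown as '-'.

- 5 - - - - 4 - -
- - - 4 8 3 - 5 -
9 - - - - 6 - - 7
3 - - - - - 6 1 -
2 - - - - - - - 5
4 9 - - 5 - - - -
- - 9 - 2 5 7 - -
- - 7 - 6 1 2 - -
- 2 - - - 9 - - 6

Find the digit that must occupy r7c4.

8

r3c5 = 1: row 3 has {6,7,9}; col 5 has {2,5,6,8}; box has {3,4,6,8} → only 1 remains.
r3c4 = 5: in row 3, 5 can only go here (every other open cell in that row sees a 5).
r4c3 = 5: in row 4, 5 can only go here (every other open cell in that row sees a 5).
r8c1 = 5: in row 8, 5 can only go here (every other open cell in that row sees a 5).
r9c7 = 5: in row 9, 5 can only go here (every other open cell in that row sees a 5).
r2c7 = 1: in column 7, 1 can only go here (every other open cell in that column sees a 1).
r2c9 = 9: in row 2, 9 can only go here (every other open cell in that row sees a 9).
r2c3 = 2: in row 2, 2 can only go here (every other open cell in that row sees a 2).
r3c8 = 2: in row 3, 2 can only go here (every other open cell in that row sees a 2).
r8c8 = 9: in row 8, 9 can only go here (every other open cell in that row sees a 9).
r5c7 = 9: in column 7, 9 can only go here (every other open cell in that column sees a 9).
r1c8 = 6: in column 8, 6 can only go here (every other open cell in that column sees a 6).
r7c9 = 1: in column 9, 1 can only go here (every other open cell in that column sees a 1).
r5c2 = 1: in column 2, 1 can only go here (every other open cell in that column sees a 1).
r6c4 = 1: in row 6, 1 can only go here (every other open cell in that row sees a 1).
r6c3 = 6: in row 6, 6 can only go here (every other open cell in that row sees a 6).
r5c3 = 8: row 5 has {1,2,5,9}; col 3 has {2,5,6,7,9}; box has {1,2,3,4,5,6,9} → only 8 remains.
r4c2 = 7: row 4 has {1,3,5,6}; col 2 has {1,2,5,9}; box has {1,2,3,4,5,6,8,9} → only 7 remains.
r2c2 = 6: row 2 has {1,2,3,4,5,8,9}; col 2 has {1,2,5,7,9}; box has {2,5,9} → only 6 remains.
r2c1 = 7: row 2 has {1,2,3,4,5,6,8,9}; col 1 has {2,3,4,5,9}; box has {2,5,6,9} → only 7 remains.
r5c4 = 6: in row 5, 6 can only go here (every other open cell in that row sees a 6).
r7c1 = 6: in row 7, 6 can only go here (every other open cell in that row sees a 6).
r5c5 = 3: in box 5, 3 can only go here (every other open cell in that box sees a 3).
r9c5 = 4: in box 8, 4 can only go here (every other open cell in that box sees a 4).
r4c5 = 9: row 4 has {1,3,5,6,7}; col 5 has {1,2,3,4,5,6,8}; box has {1,3,5,6} → only 9 remains.
r1c5 = 7: row 1 has {4,5,6}; col 5 has {1,2,3,4,5,6,8,9}; box has {1,3,4,5,6,8} → only 7 remains.
r1c6 = 2: row 1 has {4,5,6,7}; col 6 has {1,3,5,6,9}; box has {1,3,4,5,6,7,8} → only 2 remains.
r1c4 = 9: row 1 has {2,4,5,6,7}; col 4 has {1,4,5,6}; box has {1,2,3,4,5,6,7,8} → only 9 remains.
r6c9 = 2: in row 6, 2 can only go here (every other open cell in that row sees a 2).
r4c4 = 2: in row 4, 2 can only go here (every other open cell in that row sees a 2).
r9c4 = 7: in row 9, 7 can only go here (every other open cell in that row sees a 7).
r3c3 = 4: in column 3, 4 can only go here (every other open cell in that column sees a 4).
Singles propagation stalls before the target is settled. Branch on r1c1 (candidates {1,8}).
  Try r1c1 = 1: this forces r1c3=3, r1c9=8, r3c2=8, r3c7=3, r4c9=4, r5c8=7, r6c7=8, r6c8=3; then row 9 has no cell left for 3 — contradiction.
So r1c1 = 8.
r1c9 = 3 (sole candidate).
r3c2 = 3 (sole candidate).
r3c7 = 8 (sole candidate).
r6c7 = 3 (sole candidate).
r9c1 = 1 (sole candidate).
r9c3 = 3 (sole candidate).
r9c8 = 8 (sole candidate).
r1c3 = 1 (sole candidate).
r6c8 = 7 (sole candidate).
r8c9 = 4 (sole candidate).
r4c9 = 8 (sole candidate).
r5c8 = 4 (sole candidate).
r6c6 = 8 (sole candidate).
r7c8 = 3 (sole candidate).
r8c2 = 8 (sole candidate).
r8c4 = 3 (sole candidate).
r4c6 = 4 (sole candidate).
r5c6 = 7 (sole candidate).
r7c2 = 4 (sole candidate).
r7c4 = 8: row 7 has {1,2,3,4,5,6,7,9}; col 4 has {1,2,3,4,5,6,7,9}; box has {1,2,3,4,5,6,7,9} → only 8 remains.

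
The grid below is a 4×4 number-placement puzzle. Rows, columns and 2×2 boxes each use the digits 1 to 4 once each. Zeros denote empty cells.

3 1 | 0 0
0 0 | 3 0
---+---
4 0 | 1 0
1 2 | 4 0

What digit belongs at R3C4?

2

R1C3 = 2: row 1 has {1,3}; col 3 has {1,3,4}; box has {3} → only 2 remains.
R1C4 = 4: row 1 has {1,2,3}; col 4 has {}; box has {2,3} → only 4 remains.
R2C1 = 2: row 2 has {3}; col 1 has {1,3,4}; box has {1,3} → only 2 remains.
R2C2 = 4: row 2 has {2,3}; col 2 has {1,2}; box has {1,2,3} → only 4 remains.
R2C4 = 1: row 2 has {2,3,4}; col 4 has {4}; box has {2,3,4} → only 1 remains.
R3C2 = 3: row 3 has {1,4}; col 2 has {1,2,4}; box has {1,2,4} → only 3 remains.
R3C4 = 2: row 3 has {1,3,4}; col 4 has {1,4}; box has {1,4} → only 2 remains.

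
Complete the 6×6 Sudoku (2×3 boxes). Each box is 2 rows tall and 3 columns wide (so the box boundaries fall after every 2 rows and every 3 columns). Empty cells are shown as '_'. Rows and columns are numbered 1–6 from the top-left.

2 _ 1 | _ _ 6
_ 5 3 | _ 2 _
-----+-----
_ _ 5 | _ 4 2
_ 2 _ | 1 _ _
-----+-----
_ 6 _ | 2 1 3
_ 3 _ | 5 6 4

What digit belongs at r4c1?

4

r1c2 = 4: row 1 has {1,2,6}; col 2 has {2,3,5,6}; box has {1,2,3,5} → only 4 remains.
r1c4 = 3: row 1 has {1,2,4,6}; col 4 has {1,2,5}; box has {2,6} → only 3 remains.
r1c5 = 5: row 1 has {1,2,3,4,6}; col 5 has {1,2,4,6}; box has {2,3,6} → only 5 remains.
r2c1 = 6: row 2 has {2,3,5}; col 1 has {2}; box has {1,2,3,4,5} → only 6 remains.
r2c4 = 4: row 2 has {2,3,5,6}; col 4 has {1,2,3,5}; box has {2,3,5,6} → only 4 remains.
r2c6 = 1: row 2 has {2,3,4,5,6}; col 6 has {2,3,4,6}; box has {2,3,4,5,6} → only 1 remains.
r3c2 = 1: row 3 has {2,4,5}; col 2 has {2,3,4,5,6}; box has {2,5} → only 1 remains.
r3c4 = 6: row 3 has {1,2,4,5}; col 4 has {1,2,3,4,5}; box has {1,2,4} → only 6 remains.
r4c5 = 3: row 4 has {1,2}; col 5 has {1,2,4,5,6}; box has {1,2,4,6} → only 3 remains.
r4c6 = 5: row 4 has {1,2,3}; col 6 has {1,2,3,4,6}; box has {1,2,3,4,6} → only 5 remains.
r5c3 = 4: row 5 has {1,2,3,6}; col 3 has {1,3,5}; box has {3,6} → only 4 remains.
r6c1 = 1: row 6 has {3,4,5,6}; col 1 has {2,6}; box has {3,4,6} → only 1 remains.
r6c3 = 2: row 6 has {1,3,4,5,6}; col 3 has {1,3,4,5}; box has {1,3,4,6} → only 2 remains.
r3c1 = 3: row 3 has {1,2,4,5,6}; col 1 has {1,2,6}; box has {1,2,5} → only 3 remains.
r4c1 = 4: row 4 has {1,2,3,5}; col 1 has {1,2,3,6}; box has {1,2,3,5} → only 4 remains.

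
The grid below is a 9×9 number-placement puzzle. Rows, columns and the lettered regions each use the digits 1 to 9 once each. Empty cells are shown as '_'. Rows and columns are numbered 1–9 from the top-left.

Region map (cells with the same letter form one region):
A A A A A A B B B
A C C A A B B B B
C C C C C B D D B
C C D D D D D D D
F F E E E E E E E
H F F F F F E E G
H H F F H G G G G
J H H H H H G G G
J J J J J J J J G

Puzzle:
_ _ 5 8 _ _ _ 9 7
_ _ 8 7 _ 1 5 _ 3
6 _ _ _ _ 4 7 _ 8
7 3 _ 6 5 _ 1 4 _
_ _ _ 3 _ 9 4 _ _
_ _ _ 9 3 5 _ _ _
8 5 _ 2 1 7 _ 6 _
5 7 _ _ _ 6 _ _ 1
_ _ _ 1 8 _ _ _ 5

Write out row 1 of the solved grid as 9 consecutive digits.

315842697

row 2, column 8 = 2 (sole candidate).
row 3, column 4 = 5 (sole candidate).
row 3, column 8 = 3 (sole candidate).
row 5, column 1 = 1 (sole candidate).
row 7, column 3 = 4 (sole candidate).
row 7, column 9 = 9 (sole candidate).
row 8, column 4 = 4 (sole candidate).
row 8, column 8 = 8 (sole candidate).
row 9, column 8 = 7 (sole candidate).
row 1, column 7 = 6: row 1 has {5,7,8,9}; col 7 has {1,4,5,7}; region has {1,2,3,4,5,7,8,9} → only 6 remains.
row 4, column 9 = 2 (sole candidate).
row 5, column 8 = 5 (sole candidate).
row 5, column 9 = 6 (sole candidate).
row 6, column 1 = 2 (sole candidate).
row 6, column 7 = 8 (sole candidate).
row 6, column 8 = 1 (sole candidate).
row 6, column 9 = 4 (sole candidate).
row 7, column 7 = 3 (sole candidate).
row 8, column 5 = 9 (sole candidate).
row 8, column 7 = 2 (sole candidate).
row 9, column 7 = 9 (sole candidate).
row 3, column 5 = 2 (sole candidate).
row 4, column 3 = 9 (sole candidate).
row 4, column 6 = 8 (sole candidate).
row 5, column 2 = 8 (sole candidate).
row 5, column 5 = 7 (sole candidate).
row 6, column 2 = 6 (sole candidate).
row 6, column 3 = 7 (sole candidate).
row 8, column 3 = 3 (sole candidate).
row 1, column 5 = 4: row 1 has {5,6,7,8,9}; col 5 has {1,2,3,5,7,8,9}; region has {5,7,8} → only 4 remains.
row 2, column 1 = 9 (sole candidate).
row 2, column 2 = 4 (sole candidate).
row 2, column 5 = 6 (sole candidate).
row 3, column 3 = 1 (sole candidate).
row 5, column 3 = 2 (sole candidate).
row 9, column 2 = 2 (sole candidate).
row 9, column 3 = 6 (sole candidate).
row 9, column 6 = 3 (sole candidate).
row 1, column 1 = 3: row 1 has {4,5,6,7,8,9}; col 1 has {1,2,5,6,7,8,9}; region has {4,5,6,7,8,9} → only 3 remains.
row 1, column 2 = 1: row 1 has {3,4,5,6,7,8,9}; col 2 has {2,3,4,5,6,7,8}; region has {3,4,5,6,7,8,9} → only 1 remains.
row 1, column 6 = 2: row 1 has {1,3,4,5,6,7,8,9}; col 6 has {1,3,4,5,6,7,8,9}; region has {1,3,4,5,6,7,8,9} → only 2 remains.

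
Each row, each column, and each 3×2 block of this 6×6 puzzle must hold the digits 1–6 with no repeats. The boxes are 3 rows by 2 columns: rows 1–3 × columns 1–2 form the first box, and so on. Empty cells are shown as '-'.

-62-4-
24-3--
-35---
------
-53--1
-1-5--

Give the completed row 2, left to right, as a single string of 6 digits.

246315

row 1, column 4 = 1: row 1 has {2,4,6}; col 4 has {3,5}; box has {2,3,5} → only 1 remains.
row 2, column 3 = 6: row 2 has {2,3,4}; col 3 has {2,3,5}; box has {1,2,3,5} → only 6 remains.
row 2, column 6 = 5: row 2 has {2,3,4,6}; col 6 has {1}; box has {4} → only 5 remains.
row 3, column 1 = 1: row 3 has {3,5}; col 1 has {2}; box has {2,3,4,6} → only 1 remains.
row 3, column 4 = 4: row 3 has {1,3,5}; col 4 has {1,3,5}; box has {1,2,3,5,6} → only 4 remains.
row 4, column 2 = 2: row 4 has {}; col 2 has {1,3,4,5,6}; box has {1,5} → only 2 remains.
row 4, column 4 = 6: row 4 has {2}; col 4 has {1,3,4,5}; box has {3,5} → only 6 remains.
row 5, column 4 = 2: row 5 has {1,3,5}; col 4 has {1,3,4,5,6}; box has {3,5,6} → only 2 remains.
row 5, column 5 = 6: row 5 has {1,2,3,5}; col 5 has {4}; box has {1} → only 6 remains.
row 6, column 3 = 4: row 6 has {1,5}; col 3 has {2,3,5,6}; box has {2,3,5,6} → only 4 remains.
row 1, column 1 = 5: row 1 has {1,2,4,6}; col 1 has {1,2}; box has {1,2,3,4,6} → only 5 remains.
row 1, column 6 = 3: row 1 has {1,2,4,5,6}; col 6 has {1,5}; box has {4,5} → only 3 remains.
row 2, column 5 = 1: row 2 has {2,3,4,5,6}; col 5 has {4,6}; box has {3,4,5} → only 1 remains.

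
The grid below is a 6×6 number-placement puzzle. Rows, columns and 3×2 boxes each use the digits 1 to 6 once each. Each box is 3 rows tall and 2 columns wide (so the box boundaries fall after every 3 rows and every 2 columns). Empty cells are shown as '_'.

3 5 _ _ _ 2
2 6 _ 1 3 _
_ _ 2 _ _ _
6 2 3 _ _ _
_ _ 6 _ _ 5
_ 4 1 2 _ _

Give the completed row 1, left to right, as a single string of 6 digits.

354612

R1C3 = 4: row 1 has {2,3,5}; col 3 has {1,2,3,6}; box has {1,2} → only 4 remains.
R1C4 = 6: row 1 has {2,3,4,5}; col 4 has {1,2}; box has {1,2,4} → only 6 remains.
R1C5 = 1: row 1 has {2,3,4,5,6}; col 5 has {3}; box has {2,3} → only 1 remains.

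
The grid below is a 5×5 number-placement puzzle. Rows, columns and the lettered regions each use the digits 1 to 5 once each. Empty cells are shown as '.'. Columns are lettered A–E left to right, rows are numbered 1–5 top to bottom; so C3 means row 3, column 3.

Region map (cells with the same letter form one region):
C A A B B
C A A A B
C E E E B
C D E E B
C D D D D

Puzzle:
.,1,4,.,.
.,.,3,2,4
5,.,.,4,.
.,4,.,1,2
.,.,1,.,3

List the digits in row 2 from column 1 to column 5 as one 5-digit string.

E1 = 5 (sole candidate).
A2 = 1: row 2 has {2,3,4}; col 1 has {5}; region has {5} → only 1 remains.
B2 = 5: row 2 has {1,2,3,4}; col 2 has {1,4}; region has {1,2,3,4} → only 5 remains.

15324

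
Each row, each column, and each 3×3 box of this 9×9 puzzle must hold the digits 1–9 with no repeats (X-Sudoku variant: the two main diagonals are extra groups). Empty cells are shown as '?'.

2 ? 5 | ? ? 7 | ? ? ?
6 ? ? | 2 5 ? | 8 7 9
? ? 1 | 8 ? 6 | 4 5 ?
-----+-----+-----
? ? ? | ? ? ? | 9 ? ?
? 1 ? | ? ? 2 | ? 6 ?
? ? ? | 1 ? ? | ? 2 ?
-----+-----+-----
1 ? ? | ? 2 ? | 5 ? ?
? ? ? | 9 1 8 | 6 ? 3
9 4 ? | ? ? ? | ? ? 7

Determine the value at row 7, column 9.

row 1, column 9 = 6 (sole candidate).
row 2, column 2 = 3 (sole candidate).
row 2, column 3 = 4 (sole candidate).
row 2, column 6 = 1 (sole candidate).
row 3, column 1 = 7 (sole candidate).
row 3, column 2 = 9 (sole candidate).
row 3, column 5 = 3 (sole candidate).
row 3, column 9 = 2 (sole candidate).
row 5, column 5 = 8 (sole candidate).
row 7, column 3 = 3 (sole candidate).
row 7, column 6 = 4 (sole candidate).
row 7, column 9 = 8: row 7 has {1,2,3,4,5}; col 9 has {2,3,6,7,9}; box has {3,5,6,7} → only 8 remains.

8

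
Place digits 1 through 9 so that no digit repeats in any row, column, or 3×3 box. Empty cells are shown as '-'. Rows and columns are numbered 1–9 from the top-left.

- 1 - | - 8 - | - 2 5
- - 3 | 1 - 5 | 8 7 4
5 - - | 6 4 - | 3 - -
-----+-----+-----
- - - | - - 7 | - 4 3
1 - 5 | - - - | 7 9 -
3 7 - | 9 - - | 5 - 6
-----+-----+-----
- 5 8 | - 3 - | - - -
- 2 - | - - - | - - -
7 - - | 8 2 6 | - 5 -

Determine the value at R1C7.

R2C5 = 9 (sole candidate).
R3C6 = 2 (sole candidate).
R3C8 = 1 (sole candidate).
R3C9 = 9 (sole candidate).
R5C5 = 6 (sole candidate).
R6C5 = 1 (sole candidate).
R6C8 = 8 (sole candidate).
R7C8 = 6 (sole candidate).
R8C8 = 3 (sole candidate).
R9C9 = 1 (sole candidate).
R1C6 = 3 (sole candidate).
R1C7 = 6: row 1 has {1,2,3,5,8}; col 7 has {3,5,7,8}; box has {1,2,3,4,5,7,8,9} → only 6 remains.

6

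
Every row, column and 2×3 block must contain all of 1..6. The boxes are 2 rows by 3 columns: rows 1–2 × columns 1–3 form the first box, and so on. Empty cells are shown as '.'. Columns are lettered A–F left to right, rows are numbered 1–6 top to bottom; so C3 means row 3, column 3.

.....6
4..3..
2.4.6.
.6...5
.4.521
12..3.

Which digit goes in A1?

5

F2 = 2: row 2 has {3,4}; col 6 has {1,5,6}; box has {3,6} → only 2 remains.
D3 = 1: row 3 has {2,4,6}; col 4 has {3,5}; box has {5,6} → only 1 remains.
F3 = 3: row 3 has {1,2,4,6}; col 6 has {1,2,5,6}; box has {1,5,6} → only 3 remains.
A4 = 3: row 4 has {5,6}; col 1 has {1,2,4}; box has {2,4,6} → only 3 remains.
C4 = 1: row 4 has {3,5,6}; col 3 has {4}; box has {2,3,4,6} → only 1 remains.
E4 = 4: row 4 has {1,3,5,6}; col 5 has {2,3,6}; box has {1,3,5,6} → only 4 remains.
A5 = 6: row 5 has {1,2,4,5}; col 1 has {1,2,3,4}; box has {1,2,4} → only 6 remains.
C5 = 3: row 5 has {1,2,4,5,6}; col 3 has {1,4}; box has {1,2,4,6} → only 3 remains.
C6 = 5: row 6 has {1,2,3}; col 3 has {1,3,4}; box has {1,2,3,4,6} → only 5 remains.
F6 = 4: row 6 has {1,2,3,5}; col 6 has {1,2,3,5,6}; box has {1,2,3,5} → only 4 remains.
A1 = 5: row 1 has {6}; col 1 has {1,2,3,4,6}; box has {4} → only 5 remains.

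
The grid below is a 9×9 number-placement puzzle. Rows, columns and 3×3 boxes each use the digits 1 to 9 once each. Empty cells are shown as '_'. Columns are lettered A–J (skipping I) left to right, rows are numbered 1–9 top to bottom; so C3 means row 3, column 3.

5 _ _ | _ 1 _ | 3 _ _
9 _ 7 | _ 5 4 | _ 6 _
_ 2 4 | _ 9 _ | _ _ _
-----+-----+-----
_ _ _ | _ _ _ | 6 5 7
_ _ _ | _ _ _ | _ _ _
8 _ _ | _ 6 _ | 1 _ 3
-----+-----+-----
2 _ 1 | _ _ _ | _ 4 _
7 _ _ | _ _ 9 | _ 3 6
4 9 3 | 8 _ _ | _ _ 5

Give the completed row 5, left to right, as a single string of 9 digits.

J1 = 4 (hidden single in row 1).
H1 = 9 (hidden single in row 1).
H6 = 2 (sole candidate).
H5 = 8: row 5 has {}; col 8 has {2,3,4,5,6,9}; box has {1,2,3,5,6,7} → only 8 remains.
J5 = 9: row 5 has {8}; col 9 has {3,4,5,6,7}; box has {1,2,3,5,6,7,8} → only 9 remains.
J7 = 8 (sole candidate).
G8 = 2 (sole candidate).
G9 = 7 (sole candidate).
H9 = 1 (sole candidate).
G2 = 8 (sole candidate).
G3 = 5 (sole candidate).
H3 = 7 (sole candidate).
J3 = 1 (sole candidate).
G5 = 4: row 5 has {8,9}; col 7 has {1,2,3,5,6,7,8}; box has {1,2,3,5,6,7,8,9} → only 4 remains.
G7 = 9 (sole candidate).
E8 = 4 (sole candidate).
E9 = 2 (sole candidate).
F9 = 6 (sole candidate).
J2 = 2 (sole candidate).
D2 = 3 (sole candidate).
D3 = 6 (sole candidate).
F3 = 8 (sole candidate).
B2 = 1 (sole candidate).
A3 = 3 (sole candidate).
A4 = 1 (sole candidate).
A5 = 6: row 5 has {4,8,9}; col 1 has {1,2,3,4,5,7,8,9}; box has {1,8} → only 6 remains.
E4 = 8 (hidden single in row 4).
B7 = 6 (hidden single in row 7).
B1 = 8 (sole candidate).
C1 = 6 (sole candidate).
B8 = 5 (sole candidate).
C8 = 8 (sole candidate).
D8 = 1 (sole candidate).
F5 = 1: in row 5, 1 can only go here (every other open cell in that row sees a 1).
Singles propagation stalls; B5 is still open with candidates {3,7}.
  Try B5 = 7: this forces E5=3, B6=4, E7=7, B4=3, F4=2, D5=5; then D7 has no candidate left — contradiction.
So B5 = 3.
B4 = 4 (sole candidate).
E5 = 7: row 5 has {1,3,4,6,8,9}; col 5 has {1,2,4,5,6,8,9}; box has {1,6,8} → only 7 remains.
B6 = 7 (sole candidate).
F6 = 5 (sole candidate).
E7 = 3 (sole candidate).
F7 = 7 (sole candidate).
F1 = 2 (sole candidate).
F4 = 3 (sole candidate).
D5 = 2: row 5 has {1,3,4,6,7,8,9}; col 4 has {1,3,6,8}; box has {1,3,5,6,7,8} → only 2 remains.
C6 = 9 (sole candidate).
D6 = 4 (sole candidate).
D7 = 5 (sole candidate).
D1 = 7 (sole candidate).
C4 = 2 (sole candidate).
D4 = 9 (sole candidate).
C5 = 5: row 5 has {1,2,3,4,6,7,8,9}; col 3 has {1,2,3,4,6,7,8,9}; box has {1,2,3,4,6,7,8,9} → only 5 remains.

635271489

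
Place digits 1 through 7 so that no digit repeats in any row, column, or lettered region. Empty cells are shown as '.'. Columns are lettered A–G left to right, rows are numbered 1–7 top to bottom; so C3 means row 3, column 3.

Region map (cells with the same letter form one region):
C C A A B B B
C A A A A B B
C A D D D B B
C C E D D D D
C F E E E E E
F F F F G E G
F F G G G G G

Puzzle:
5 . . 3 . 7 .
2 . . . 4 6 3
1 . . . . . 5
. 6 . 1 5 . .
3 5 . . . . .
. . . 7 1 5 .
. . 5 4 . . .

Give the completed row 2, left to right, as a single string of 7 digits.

2715463

B1 = 4: row 1 has {3,5,7}; col 2 has {5,6}; region has {1,2,3,5,6} → only 4 remains.
E1 = 2: row 1 has {3,4,5,7}; col 5 has {1,4,5}; region has {3,5,6,7} → only 2 remains.
G1 = 1: row 1 has {2,3,4,5,7}; col 7 has {3,5}; region has {2,3,5,6,7} → only 1 remains.
D2 = 5: row 2 has {2,3,4,6}; col 4 has {1,3,4,7}; region has {3,4} → only 5 remains.
F3 = 4: row 3 has {1,5}; col 6 has {5,6,7}; region has {1,2,3,5,6,7} → only 4 remains.
A4 = 7: row 4 has {1,5,6}; col 1 has {1,2,3,5}; region has {1,2,3,4,5,6} → only 7 remains.
A7 = 6: row 7 has {4,5}; col 1 has {1,2,3,5,7}; region has {5,7} → only 6 remains.
C1 = 6: row 1 has {1,2,3,4,5,7}; col 3 has {5}; region has {3,4,5} → only 6 remains.
A6 = 4: row 6 has {1,5,7}; col 1 has {1,2,3,5,6,7}; region has {5,6,7} → only 4 remains.
G6 = 6: in row 6, 6 can only go here (every other open cell in that row sees a 6).
B7 = 1: in row 7, 1 can only go here (every other open cell in that row sees a 1).
B2 = 7: row 2 has {2,3,4,5,6}; col 2 has {1,4,5,6}; region has {3,4,5,6} → only 7 remains.
C2 = 1: row 2 has {2,3,4,5,6,7}; col 3 has {5,6}; region has {3,4,5,6,7} → only 1 remains.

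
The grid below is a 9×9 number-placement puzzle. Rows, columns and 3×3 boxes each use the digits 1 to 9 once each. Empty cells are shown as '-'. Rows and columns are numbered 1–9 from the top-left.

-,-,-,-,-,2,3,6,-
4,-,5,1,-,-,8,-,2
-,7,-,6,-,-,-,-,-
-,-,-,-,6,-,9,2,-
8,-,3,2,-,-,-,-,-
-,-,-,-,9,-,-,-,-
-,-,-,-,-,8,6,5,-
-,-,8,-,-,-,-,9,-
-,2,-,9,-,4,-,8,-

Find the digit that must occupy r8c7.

r2c8 = 7: row 2 has {1,2,4,5,8}; col 8 has {2,5,6,8,9}; box has {2,3,6,8} → only 7 remains.
r2c5 = 3: row 2 has {1,2,4,5,7,8}; col 5 has {6,9}; box has {1,2,6} → only 3 remains.
r2c6 = 9: row 2 has {1,2,3,4,5,7,8}; col 6 has {2,4,8}; box has {1,2,3,6} → only 9 remains.
r3c6 = 5: row 3 has {6,7}; col 6 has {2,4,8,9}; box has {1,2,3,6,9} → only 5 remains.
r2c2 = 6: row 2 has {1,2,3,4,5,7,8,9}; col 2 has {2,7}; box has {4,5,7} → only 6 remains.
r1c9 = 5: in row 1, 5 can only go here (every other open cell in that row sees a 5).
r3c1 = 3: in row 3, 3 can only go here (every other open cell in that row sees a 3).
r3c5 = 8: in row 3, 8 can only go here (every other open cell in that row sees an 8).
r1c2 = 8: in row 1, 8 can only go here (every other open cell in that row sees an 8).
r3c3 = 2: in row 3, 2 can only go here (every other open cell in that row sees a 2).
r3c9 = 9: in row 3, 9 can only go here (every other open cell in that row sees a 9).
r5c9 = 6: in row 5, 6 can only go here (every other open cell in that row sees a 6).
r5c2 = 9: in row 5, 9 can only go here (every other open cell in that row sees a 9).
r6c1 = 2: in row 6, 2 can only go here (every other open cell in that row sees a 2).
r6c3 = 6: in row 6, 6 can only go here (every other open cell in that row sees a 6).
r7c5 = 2: in row 7, 2 can only go here (every other open cell in that row sees a 2).
r8c7 = 2: in row 8, 2 can only go here (every other open cell in that row sees a 2).

2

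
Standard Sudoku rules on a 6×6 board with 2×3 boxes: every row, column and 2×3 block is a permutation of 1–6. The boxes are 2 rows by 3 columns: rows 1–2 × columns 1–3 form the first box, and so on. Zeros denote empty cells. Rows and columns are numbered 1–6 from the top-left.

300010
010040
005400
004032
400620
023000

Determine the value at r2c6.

r3c5 = 6: row 3 has {4,5}; col 5 has {1,2,3,4}; box has {2,3,4} → only 6 remains.
r3c6 = 1: row 3 has {4,5,6}; col 6 has {2}; box has {2,3,4,6} → only 1 remains.
r4c2 = 6: row 4 has {2,3,4}; col 2 has {1,2}; box has {4,5} → only 6 remains.
r4c4 = 5: row 4 has {2,3,4,6}; col 4 has {4,6}; box has {1,2,3,4,6} → only 5 remains.
r5c2 = 5: row 5 has {2,4,6}; col 2 has {1,2,6}; box has {2,3,4} → only 5 remains.
r5c3 = 1: row 5 has {2,4,5,6}; col 3 has {3,4,5}; box has {2,3,4,5} → only 1 remains.
r5c6 = 3: row 5 has {1,2,4,5,6}; col 6 has {1,2}; box has {2,6} → only 3 remains.
r6c1 = 6: row 6 has {2,3}; col 1 has {3,4}; box has {1,2,3,4,5} → only 6 remains.
r6c4 = 1: row 6 has {2,3,6}; col 4 has {4,5,6}; box has {2,3,6} → only 1 remains.
r6c5 = 5: row 6 has {1,2,3,6}; col 5 has {1,2,3,4,6}; box has {1,2,3,6} → only 5 remains.
r6c6 = 4: row 6 has {1,2,3,5,6}; col 6 has {1,2,3}; box has {1,2,3,5,6} → only 4 remains.
r1c2 = 4: row 1 has {1,3}; col 2 has {1,2,5,6}; box has {1,3} → only 4 remains.
r1c4 = 2: row 1 has {1,3,4}; col 4 has {1,4,5,6}; box has {1,4} → only 2 remains.
r2c4 = 3: row 2 has {1,4}; col 4 has {1,2,4,5,6}; box has {1,2,4} → only 3 remains.
r3c1 = 2: row 3 has {1,4,5,6}; col 1 has {3,4,6}; box has {4,5,6} → only 2 remains.
r3c2 = 3: row 3 has {1,2,4,5,6}; col 2 has {1,2,4,5,6}; box has {2,4,5,6} → only 3 remains.
r4c1 = 1: row 4 has {2,3,4,5,6}; col 1 has {2,3,4,6}; box has {2,3,4,5,6} → only 1 remains.
r1c3 = 6: row 1 has {1,2,3,4}; col 3 has {1,3,4,5}; box has {1,3,4} → only 6 remains.
r1c6 = 5: row 1 has {1,2,3,4,6}; col 6 has {1,2,3,4}; box has {1,2,3,4} → only 5 remains.
r2c1 = 5: row 2 has {1,3,4}; col 1 has {1,2,3,4,6}; box has {1,3,4,6} → only 5 remains.
r2c3 = 2: row 2 has {1,3,4,5}; col 3 has {1,3,4,5,6}; box has {1,3,4,5,6} → only 2 remains.
r2c6 = 6: row 2 has {1,2,3,4,5}; col 6 has {1,2,3,4,5}; box has {1,2,3,4,5} → only 6 remains.

6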